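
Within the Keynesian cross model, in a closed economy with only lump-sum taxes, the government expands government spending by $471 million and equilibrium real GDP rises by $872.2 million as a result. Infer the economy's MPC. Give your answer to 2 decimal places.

Implied spending multiplier k = ΔY/ΔG = 872.2/471 ≈ 1.8518.
Since k = 1/(1 − MPC), MPC = 1 − 1/k = 1 − ΔG/ΔY = 1 − 471/872.2 ≈ 0.46.

0.46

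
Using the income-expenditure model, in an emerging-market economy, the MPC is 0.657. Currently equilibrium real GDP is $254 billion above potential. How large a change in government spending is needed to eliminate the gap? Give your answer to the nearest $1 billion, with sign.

Spending multiplier = 1/(1 − MPC) = 1/(1 − 0.657) = 1/0.343 ≈ 2.915.
Need ΔY = −$254 billion, so ΔG = ΔY/k = (−$254 billion) × 0.343 ≈ −$87 billion.
The government should cut government spending by $87 billion.

−$87 billion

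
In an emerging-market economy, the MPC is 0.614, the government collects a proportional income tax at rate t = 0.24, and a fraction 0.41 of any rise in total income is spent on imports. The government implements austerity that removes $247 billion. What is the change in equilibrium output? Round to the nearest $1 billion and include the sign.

−$262 billion

Government-spending multiplier = 1/(1 − c(1−t) + m) = 1/(1 − 0.614×0.76 + 0.41) = 1/0.94336 ≈ 1.06.
ΔY = k × ΔG = (−$247 billion) / 0.94336 ≈ −$262 billion.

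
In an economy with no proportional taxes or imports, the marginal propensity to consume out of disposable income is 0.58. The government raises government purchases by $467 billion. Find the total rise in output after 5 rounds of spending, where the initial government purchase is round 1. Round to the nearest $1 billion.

$1,039 billion

Round 1 adds ΔG = $467 billion; each later round is MPC = 0.58 times the previous.
After 5 rounds: 467 + 270.86 + 157.0988 + 91.117304 + 52.84803632 = ΔG·(1 − c^5)/(1 − c) = 467 × (1 − 0.0656356768)/0.42 ≈ $1,039 billion.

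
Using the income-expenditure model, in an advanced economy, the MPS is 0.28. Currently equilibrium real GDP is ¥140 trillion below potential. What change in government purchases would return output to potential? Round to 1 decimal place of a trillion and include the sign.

+¥39.2 trillion

MPC = 1 − MPS = 1 − 0.28 = 0.72.
Spending multiplier = 1/(1 − MPC) = 1/(1 − 0.72) = 1/0.28 ≈ 3.571.
Need ΔY = +¥140 trillion, so ΔG = ΔY/k = (+¥140 trillion) × 0.28 = +¥39.2 trillion.
The government should increase government purchases by ¥39.2 trillion.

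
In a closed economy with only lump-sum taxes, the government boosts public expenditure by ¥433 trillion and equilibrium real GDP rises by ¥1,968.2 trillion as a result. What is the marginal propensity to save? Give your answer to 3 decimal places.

Implied spending multiplier k = ΔY/ΔG = 1,968.2/433 ≈ 4.5455.
Since k = 1/(1 − MPC), MPC = 1 − 1/k = 1 − ΔG/ΔY = 1 − 433/1,968.2 ≈ 0.780.
MPS = 1 − MPC = 0.220.

0.220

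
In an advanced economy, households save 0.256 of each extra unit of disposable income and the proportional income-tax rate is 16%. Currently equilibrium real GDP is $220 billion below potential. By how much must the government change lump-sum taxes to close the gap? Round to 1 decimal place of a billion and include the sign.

MPC = 1 − MPS = 1 − 0.256 = 0.744.
Spending multiplier = 1/(1 − c(1−t)) = 1/(1 − 0.744×0.84) = 1/0.37504 ≈ 2.666.
Tax multiplier = −c·k = −0.744/0.37504 ≈ −1.984. Need ΔY = +$220 billion, so ΔT = ΔY/(−c·k) = −(+$220 billion) × 0.37504 / 0.744 ≈ −$110.9 billion.
The government should cut lump-sum taxes by $110.9 billion.

−$110.9 billion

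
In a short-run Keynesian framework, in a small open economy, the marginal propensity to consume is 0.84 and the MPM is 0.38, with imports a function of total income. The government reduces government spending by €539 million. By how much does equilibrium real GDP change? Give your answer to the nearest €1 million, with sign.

−€998 million

Spending multiplier = 1/(1 − c + m) = 1/(1 − 0.84 + 0.38) = 1/0.54 ≈ 1.852.
ΔY = k × ΔG = (−€539 million) / 0.54 ≈ −€998 million.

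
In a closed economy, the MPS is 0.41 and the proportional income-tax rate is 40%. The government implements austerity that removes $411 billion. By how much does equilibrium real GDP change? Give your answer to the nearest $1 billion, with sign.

MPC = 1 − MPS = 1 − 0.41 = 0.59.
Expenditure multiplier = 1/(1 − c(1−t)) = 1/(1 − 0.59×0.6) = 1/0.646 ≈ 1.548.
ΔY = k × ΔG = (−$411 billion) / 0.646 ≈ −$636 billion.

−$636 billion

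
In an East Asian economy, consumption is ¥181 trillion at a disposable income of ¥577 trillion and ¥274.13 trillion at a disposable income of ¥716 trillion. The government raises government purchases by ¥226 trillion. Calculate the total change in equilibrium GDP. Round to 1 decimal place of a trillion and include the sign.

MPC = ΔC/ΔYd = (274.13 − 181)/(716 − 577) = 93.13/139 = 0.67.
Spending multiplier = 1/(1 − MPC) = 1/(1 − 0.67) = 1/0.33 ≈ 3.03.
ΔY = k × ΔG = (+¥226 trillion) / 0.33 ≈ +¥684.8 trillion.

+¥684.8 trillion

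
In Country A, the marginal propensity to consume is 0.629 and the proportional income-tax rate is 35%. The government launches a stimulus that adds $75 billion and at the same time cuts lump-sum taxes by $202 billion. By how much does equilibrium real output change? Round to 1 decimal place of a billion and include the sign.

Expenditure multiplier = 1/(1 − c(1−t)) = 1/(1 − 0.629×0.65) = 1/0.59115 ≈ 1.692.
ΔG contributes k·ΔG = (+$75 billion) / 0.59115 ≈ +$126.9 billion.
ΔT of −$202 billion changes first-round spending by −c·ΔT = +$127.058 billion, contributing k·(−c·ΔT) = (+$127.058 billion) / 0.59115 ≈ +$214.9 billion.
Net ΔY = k(ΔG − c·ΔT) = (+$202.058 billion) / 0.59115 ≈ +$341.8 billion.

+$341.8 billion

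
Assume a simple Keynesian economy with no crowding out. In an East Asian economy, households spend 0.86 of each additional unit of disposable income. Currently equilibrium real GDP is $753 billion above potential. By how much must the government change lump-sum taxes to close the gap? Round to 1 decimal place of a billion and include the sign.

Spending multiplier = 1/(1 − MPC) = 1/(1 − 0.86) = 1/0.14 ≈ 7.143.
Tax multiplier = −c·k = −0.86/0.14 ≈ −6.143. Need ΔY = −$753 billion, so ΔT = ΔY/(−c·k) = −(−$753 billion) × 0.14 / 0.86 ≈ +$122.6 billion.
The government should raise lump-sum taxes by $122.6 billion.

+$122.6 billion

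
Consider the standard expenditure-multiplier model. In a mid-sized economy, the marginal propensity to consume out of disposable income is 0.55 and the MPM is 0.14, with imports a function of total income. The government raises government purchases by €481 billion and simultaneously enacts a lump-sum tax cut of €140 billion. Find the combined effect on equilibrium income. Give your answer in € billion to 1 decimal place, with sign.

+€945.8 billion

Expenditure multiplier = 1/(1 − c + m) = 1/(1 − 0.55 + 0.14) = 1/0.59 ≈ 1.695.
ΔG contributes k·ΔG = (+€481 billion) / 0.59 ≈ +€815.3 billion.
ΔT of −€140 billion changes first-round spending by −c·ΔT = +€77 billion, contributing k·(−c·ΔT) = (+€77 billion) / 0.59 ≈ +€130.5 billion.
Net ΔY = k(ΔG − c·ΔT) = (+€558 billion) / 0.59 ≈ +€945.8 billion.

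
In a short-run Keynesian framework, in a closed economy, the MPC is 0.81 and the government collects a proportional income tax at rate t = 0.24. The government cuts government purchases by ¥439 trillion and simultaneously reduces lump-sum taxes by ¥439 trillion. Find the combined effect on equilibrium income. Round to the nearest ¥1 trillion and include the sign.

−¥217 trillion

Expenditure multiplier = 1/(1 − c(1−t)) = 1/(1 − 0.81×0.76) = 1/0.3844 ≈ 2.601.
ΔG contributes k·ΔG = (−¥439 trillion) / 0.3844 ≈ −¥1,142 trillion.
ΔT of −¥439 trillion changes first-round spending by −c·ΔT = +¥355.59 trillion, contributing k·(−c·ΔT) = (+¥355.59 trillion) / 0.3844 ≈ +¥925.1 trillion.
Net ΔY = k(ΔG − c·ΔT) = (−¥83.41 trillion) / 0.3844 ≈ −¥217 trillion.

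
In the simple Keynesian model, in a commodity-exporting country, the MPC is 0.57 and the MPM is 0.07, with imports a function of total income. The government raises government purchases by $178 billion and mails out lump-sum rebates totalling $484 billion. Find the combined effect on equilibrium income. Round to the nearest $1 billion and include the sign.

+$908 billion

Expenditure multiplier = 1/(1 − c + m) = 1/(1 − 0.57 + 0.07) = 1/0.5 = 2.
ΔG contributes k·ΔG = (+$178 billion) / 0.5 = +$356 billion.
ΔT of −$484 billion changes first-round spending by −c·ΔT = +$275.88 billion, contributing k·(−c·ΔT) = (+$275.88 billion) / 0.5 ≈ +$551.8 billion.
Net ΔY = k(ΔG − c·ΔT) = (+$453.88 billion) / 0.5 ≈ +$908 billion.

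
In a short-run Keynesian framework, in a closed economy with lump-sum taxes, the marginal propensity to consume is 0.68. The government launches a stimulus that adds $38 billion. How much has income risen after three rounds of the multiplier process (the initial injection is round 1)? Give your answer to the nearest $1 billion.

Round 1 adds ΔG = $38 billion; each later round is MPC = 0.68 times the previous.
After 3 rounds: 38 + 25.84 + 17.5712 = ΔG·(1 − c^3)/(1 − c) = 38 × (1 − 0.314432)/0.32 ≈ $81 billion.

$81 billion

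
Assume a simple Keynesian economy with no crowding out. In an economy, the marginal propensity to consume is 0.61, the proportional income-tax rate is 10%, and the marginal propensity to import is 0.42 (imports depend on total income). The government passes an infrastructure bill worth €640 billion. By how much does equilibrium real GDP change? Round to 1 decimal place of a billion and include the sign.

+€734.8 billion

Spending multiplier = 1/(1 − c(1−t) + m) = 1/(1 − 0.61×0.9 + 0.42) = 1/0.871 ≈ 1.148.
ΔY = k × ΔG = (+€640 billion) / 0.871 ≈ +€734.8 billion.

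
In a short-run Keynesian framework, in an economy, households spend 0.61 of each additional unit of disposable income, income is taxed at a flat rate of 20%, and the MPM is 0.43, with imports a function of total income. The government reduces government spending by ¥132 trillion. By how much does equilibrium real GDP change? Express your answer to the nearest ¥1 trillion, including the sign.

Expenditure multiplier = 1/(1 − c(1−t) + m) = 1/(1 − 0.61×0.8 + 0.43) = 1/0.942 ≈ 1.062.
ΔY = k × ΔG = (−¥132 trillion) / 0.942 ≈ −¥140 trillion.

−¥140 trillion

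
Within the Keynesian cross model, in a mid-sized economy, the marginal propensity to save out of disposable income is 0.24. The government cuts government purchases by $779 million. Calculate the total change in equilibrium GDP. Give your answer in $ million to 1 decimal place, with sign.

MPC = 1 − MPS = 1 − 0.24 = 0.76.
Expenditure multiplier = 1/(1 − MPC) = 1/(1 − 0.76) = 1/0.24 ≈ 4.167.
ΔY = k × ΔG = (−$779 million) / 0.24 ≈ −$3,245.8 million.

−$3,245.8 million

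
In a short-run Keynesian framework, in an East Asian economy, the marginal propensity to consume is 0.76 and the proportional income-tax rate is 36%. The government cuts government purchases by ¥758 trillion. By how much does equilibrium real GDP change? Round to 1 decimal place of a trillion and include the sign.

−¥1,475.9 trillion

Spending multiplier = 1/(1 − c(1−t)) = 1/(1 − 0.76×0.64) = 1/0.5136 ≈ 1.947.
ΔY = k × ΔG = (−¥758 trillion) / 0.5136 ≈ −¥1,475.9 trillion.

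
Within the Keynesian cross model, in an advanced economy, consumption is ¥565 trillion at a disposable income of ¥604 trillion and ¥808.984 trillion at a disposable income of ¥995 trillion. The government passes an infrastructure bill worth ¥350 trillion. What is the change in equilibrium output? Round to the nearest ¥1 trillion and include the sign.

MPC = ΔC/ΔYd = (808.984 − 565)/(995 − 604) = 243.984/391 = 0.624.
Spending multiplier = 1/(1 − MPC) = 1/(1 − 0.624) = 1/0.376 ≈ 2.66.
ΔY = k × ΔG = (+¥350 trillion) / 0.376 ≈ +¥931 trillion.

+¥931 trillion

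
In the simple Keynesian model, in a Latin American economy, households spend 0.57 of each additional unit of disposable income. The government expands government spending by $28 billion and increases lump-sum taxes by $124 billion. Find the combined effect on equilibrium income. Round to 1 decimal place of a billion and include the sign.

−$99.3 billion

Expenditure multiplier = 1/(1 − MPC) = 1/(1 − 0.57) = 1/0.43 ≈ 2.326.
ΔG contributes k·ΔG = (+$28 billion) / 0.43 ≈ +$65.1 billion.
ΔT of +$124 billion changes first-round spending by −c·ΔT = −$70.68 billion, contributing k·(−c·ΔT) = (−$70.68 billion) / 0.43 ≈ −$164.4 billion.
Net ΔY = k(ΔG − c·ΔT) = (−$42.68 billion) / 0.43 ≈ −$99.3 billion.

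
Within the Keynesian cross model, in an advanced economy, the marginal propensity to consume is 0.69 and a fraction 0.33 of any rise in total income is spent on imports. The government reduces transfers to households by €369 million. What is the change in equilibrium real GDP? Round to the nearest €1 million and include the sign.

−€398 million

The transfer change shifts disposable income by −€369 million, so first-round consumption changes by c·ΔTR = 0.69 × (−€369 million) = −€254.61 million.
Expenditure multiplier = 1/(1 − c + m) = 1/(1 − 0.69 + 0.33) = 1/0.64 ≈ 1.563.
The transfer multiplier is c × k ≈ 1.078, so ΔY = k × (c·ΔTR) = (−€254.61 million) / 0.64 ≈ −€398 million.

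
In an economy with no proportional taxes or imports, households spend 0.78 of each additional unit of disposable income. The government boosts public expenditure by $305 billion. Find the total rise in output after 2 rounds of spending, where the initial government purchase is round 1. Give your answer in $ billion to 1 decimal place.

Round 1 adds ΔG = $305 billion; each later round is MPC = 0.78 times the previous.
After 2 rounds: 305 + 237.9 = ΔG·(1 − c^2)/(1 − c) = 305 × (1 − 0.6084)/0.22 = $542.9 billion.

$542.9 billion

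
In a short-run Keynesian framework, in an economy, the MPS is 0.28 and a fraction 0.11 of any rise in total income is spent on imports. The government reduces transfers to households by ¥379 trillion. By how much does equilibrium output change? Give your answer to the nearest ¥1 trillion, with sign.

−¥700 trillion

MPC = 1 − MPS = 1 − 0.28 = 0.72.
The transfer change shifts disposable income by −¥379 trillion, so first-round consumption changes by c·ΔTR = 0.72 × (−¥379 trillion) = −¥272.88 trillion.
Expenditure multiplier = 1/(1 − c + m) = 1/(1 − 0.72 + 0.11) = 1/0.39 ≈ 2.564.
The transfer multiplier is c × k ≈ 1.846, so ΔY = k × (c·ΔTR) = (−¥272.88 trillion) / 0.39 ≈ −¥700 trillion.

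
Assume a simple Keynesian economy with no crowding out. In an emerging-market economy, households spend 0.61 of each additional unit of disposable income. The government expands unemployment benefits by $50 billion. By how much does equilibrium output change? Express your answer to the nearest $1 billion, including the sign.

+$78 billion

The transfer change shifts disposable income by +$50 billion, so first-round consumption changes by c·ΔTR = 0.61 × (+$50 billion) = +$30.5 billion.
Expenditure multiplier = 1/(1 − MPC) = 1/(1 − 0.61) = 1/0.39 ≈ 2.564.
The transfer multiplier is c × k ≈ 1.564, so ΔY = k × (c·ΔTR) = (+$30.5 billion) / 0.39 ≈ +$78 billion.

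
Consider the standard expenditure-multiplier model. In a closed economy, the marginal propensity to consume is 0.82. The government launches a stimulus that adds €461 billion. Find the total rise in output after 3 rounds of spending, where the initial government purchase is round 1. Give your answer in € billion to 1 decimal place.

Round 1 adds ΔG = €461 billion; each later round is MPC = 0.82 times the previous.
After 3 rounds: 461 + 378.02 + 309.9764 = ΔG·(1 − c^3)/(1 − c) = 461 × (1 − 0.551368)/0.18 ≈ €1,149 billion.

€1,149.0 billion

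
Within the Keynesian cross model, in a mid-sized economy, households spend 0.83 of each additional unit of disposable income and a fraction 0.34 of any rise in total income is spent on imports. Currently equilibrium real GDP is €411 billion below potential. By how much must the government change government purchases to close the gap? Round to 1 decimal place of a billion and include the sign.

Spending multiplier = 1/(1 − c + m) = 1/(1 − 0.83 + 0.34) = 1/0.51 ≈ 1.961.
Need ΔY = +€411 billion, so ΔG = ΔY/k = (+€411 billion) × 0.51 ≈ +€209.6 billion.
The government should increase government purchases by €209.6 billion.

+€209.6 billion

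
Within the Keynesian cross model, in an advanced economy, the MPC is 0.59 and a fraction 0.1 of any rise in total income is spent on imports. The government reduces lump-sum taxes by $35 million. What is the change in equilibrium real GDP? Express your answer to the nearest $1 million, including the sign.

A lump-sum tax change of −$35 million shifts disposable income by +$35 million; first-round consumption changes by −c × ΔT = −0.59 × (−$35 million) = +$20.65 million.
Expenditure multiplier = 1/(1 − c + m) = 1/(1 − 0.59 + 0.1) = 1/0.51 ≈ 1.961.
The tax multiplier is −c × k ≈ −1.157, so ΔY = k × (−c·ΔT) = (+$20.65 million) / 0.51 ≈ +$40 million.

+$40 million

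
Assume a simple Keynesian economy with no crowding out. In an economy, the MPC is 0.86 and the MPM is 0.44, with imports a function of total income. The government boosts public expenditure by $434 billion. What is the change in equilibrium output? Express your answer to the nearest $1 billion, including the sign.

+$748 billion

Expenditure multiplier = 1/(1 − c + m) = 1/(1 − 0.86 + 0.44) = 1/0.58 ≈ 1.724.
ΔY = k × ΔG = (+$434 billion) / 0.58 ≈ +$748 billion.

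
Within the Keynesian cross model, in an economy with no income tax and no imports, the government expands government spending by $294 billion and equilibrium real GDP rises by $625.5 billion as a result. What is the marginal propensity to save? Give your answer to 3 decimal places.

Implied spending multiplier k = ΔY/ΔG = 625.5/294 ≈ 2.1276.
Since k = 1/(1 − MPC), MPC = 1 − 1/k = 1 − ΔG/ΔY = 1 − 294/625.5 ≈ 0.530.
MPS = 1 − MPC = 0.470.

0.470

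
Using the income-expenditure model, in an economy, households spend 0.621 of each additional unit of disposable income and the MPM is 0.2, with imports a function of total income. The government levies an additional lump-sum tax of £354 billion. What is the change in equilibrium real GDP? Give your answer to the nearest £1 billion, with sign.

−£380 billion

A lump-sum tax change of +£354 billion shifts disposable income by −£354 billion; first-round consumption changes by −c × ΔT = −0.621 × (+£354 billion) = −£219.834 billion.
Expenditure multiplier = 1/(1 − c + m) = 1/(1 − 0.621 + 0.2) = 1/0.579 ≈ 1.727.
The tax multiplier is −c × k ≈ −1.073, so ΔY = k × (−c·ΔT) = (−£219.834 billion) / 0.579 ≈ −£380 billion.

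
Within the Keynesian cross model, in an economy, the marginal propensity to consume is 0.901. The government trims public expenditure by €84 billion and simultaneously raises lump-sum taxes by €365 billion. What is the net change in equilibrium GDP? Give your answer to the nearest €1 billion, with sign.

Expenditure multiplier = 1/(1 − MPC) = 1/(1 − 0.901) = 1/0.099 ≈ 10.101.
ΔG contributes k·ΔG = (−€84 billion) / 0.099 ≈ −€848.5 billion.
ΔT of +€365 billion changes first-round spending by −c·ΔT = −€328.865 billion, contributing k·(−c·ΔT) = (−€328.865 billion) / 0.099 ≈ −€3,321.9 billion.
Net ΔY = k(ΔG − c·ΔT) = (−€412.865 billion) / 0.099 ≈ −€4,170 billion.

−€4,170 billion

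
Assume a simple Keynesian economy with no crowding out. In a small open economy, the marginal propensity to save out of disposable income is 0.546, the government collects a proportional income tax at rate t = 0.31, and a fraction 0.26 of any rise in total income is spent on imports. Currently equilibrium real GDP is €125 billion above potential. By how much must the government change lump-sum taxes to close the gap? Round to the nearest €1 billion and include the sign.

MPC = 1 − MPS = 1 − 0.546 = 0.454.
Spending multiplier = 1/(1 − c(1−t) + m) = 1/(1 − 0.454×0.69 + 0.26) = 1/0.94674 ≈ 1.056.
Tax multiplier = −c·k = −0.454/0.94674 ≈ −0.48. Need ΔY = −€125 billion, so ΔT = ΔY/(−c·k) = −(−€125 billion) × 0.94674 / 0.454 ≈ +€261 billion.
The government should raise lump-sum taxes by €261 billion.

+€261 billion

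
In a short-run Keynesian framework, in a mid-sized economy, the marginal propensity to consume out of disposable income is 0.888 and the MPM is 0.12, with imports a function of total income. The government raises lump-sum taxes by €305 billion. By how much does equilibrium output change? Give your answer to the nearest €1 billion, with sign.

−€1,167 billion

A lump-sum tax change of +€305 billion shifts disposable income by −€305 billion; first-round consumption changes by −c × ΔT = −0.888 × (+€305 billion) = −€270.84 billion.
Expenditure multiplier = 1/(1 − c + m) = 1/(1 − 0.888 + 0.12) = 1/0.232 ≈ 4.31.
The tax multiplier is −c × k ≈ −3.828, so ΔY = k × (−c·ΔT) = (−€270.84 billion) / 0.232 ≈ −€1,167 billion.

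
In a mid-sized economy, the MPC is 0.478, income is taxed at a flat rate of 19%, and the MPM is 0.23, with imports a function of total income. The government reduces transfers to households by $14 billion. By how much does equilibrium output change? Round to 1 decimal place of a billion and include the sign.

The transfer change shifts disposable income by −$14 billion, so first-round consumption changes by c·ΔTR = 0.478 × (−$14 billion) = −$6.692 billion.
Expenditure multiplier = 1/(1 − c(1−t) + m) = 1/(1 − 0.478×0.81 + 0.23) = 1/0.84282 ≈ 1.186.
The transfer multiplier is c × k ≈ 0.567, so ΔY = k × (c·ΔTR) = (−$6.692 billion) / 0.84282 ≈ −$7.9 billion.

−$7.9 billion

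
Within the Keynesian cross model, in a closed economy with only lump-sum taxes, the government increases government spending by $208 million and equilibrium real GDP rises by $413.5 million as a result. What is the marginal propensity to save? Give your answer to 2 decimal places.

0.50

Implied spending multiplier k = ΔY/ΔG = 413.5/208 ≈ 1.988.
Since k = 1/(1 − MPC), MPC = 1 − 1/k = 1 − ΔG/ΔY = 1 − 208/413.5 ≈ 0.50.
MPS = 1 − MPC = 0.50.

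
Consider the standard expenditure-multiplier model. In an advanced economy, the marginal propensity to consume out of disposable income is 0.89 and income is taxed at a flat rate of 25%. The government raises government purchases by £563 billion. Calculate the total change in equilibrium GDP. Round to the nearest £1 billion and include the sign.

Spending multiplier = 1/(1 − c(1−t)) = 1/(1 − 0.89×0.75) = 1/0.3325 ≈ 3.008.
ΔY = k × ΔG = (+£563 billion) / 0.3325 ≈ +£1,693 billion.

+£1,693 billion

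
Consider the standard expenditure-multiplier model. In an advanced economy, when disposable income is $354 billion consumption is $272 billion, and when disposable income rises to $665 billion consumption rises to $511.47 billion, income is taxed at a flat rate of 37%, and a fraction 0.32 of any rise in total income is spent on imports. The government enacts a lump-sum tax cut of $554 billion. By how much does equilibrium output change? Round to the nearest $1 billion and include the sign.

+$511 billion

MPC = ΔC/ΔYd = (511.47 − 272)/(665 − 354) = 239.47/311 = 0.77.
A lump-sum tax change of −$554 billion shifts disposable income by +$554 billion; first-round consumption changes by −c × ΔT = −0.77 × (−$554 billion) = +$426.58 billion.
Expenditure multiplier = 1/(1 − c(1−t) + m) = 1/(1 − 0.77×0.63 + 0.32) = 1/0.8349 ≈ 1.198.
The tax multiplier is −c × k ≈ −0.922, so ΔY = k × (−c·ΔT) = (+$426.58 billion) / 0.8349 ≈ +$511 billion.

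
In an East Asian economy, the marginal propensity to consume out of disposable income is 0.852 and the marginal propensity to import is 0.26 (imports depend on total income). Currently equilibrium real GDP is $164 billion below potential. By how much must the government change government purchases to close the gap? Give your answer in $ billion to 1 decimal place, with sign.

Spending multiplier = 1/(1 − c + m) = 1/(1 − 0.852 + 0.26) = 1/0.408 ≈ 2.451.
Need ΔY = +$164 billion, so ΔG = ΔY/k = (+$164 billion) × 0.408 ≈ +$66.9 billion.
The government should increase government purchases by $66.9 billion.

+$66.9 billion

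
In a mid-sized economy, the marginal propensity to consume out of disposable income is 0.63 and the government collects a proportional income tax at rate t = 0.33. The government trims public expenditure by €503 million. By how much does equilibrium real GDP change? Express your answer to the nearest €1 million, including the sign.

−€870 million

Government-spending multiplier = 1/(1 − c(1−t)) = 1/(1 − 0.63×0.67) = 1/0.5779 ≈ 1.73.
ΔY = k × ΔG = (−€503 million) / 0.5779 ≈ −€870 million.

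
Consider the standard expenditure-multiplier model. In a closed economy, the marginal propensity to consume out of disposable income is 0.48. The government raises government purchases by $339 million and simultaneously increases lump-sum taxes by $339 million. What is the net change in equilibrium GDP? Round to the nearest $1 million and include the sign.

Expenditure multiplier = 1/(1 − MPC) = 1/(1 − 0.48) = 1/0.52 ≈ 1.923.
ΔG contributes k·ΔG = (+$339 million) / 0.52 ≈ +$651.9 million.
ΔT of +$339 million changes first-round spending by −c·ΔT = −$162.72 million, contributing k·(−c·ΔT) = (−$162.72 million) / 0.52 ≈ −$312.9 million.
With ΔG = ΔT and no other leakages, the balanced-budget multiplier is 1, so ΔY = ΔG = +$339 million.

+$339 million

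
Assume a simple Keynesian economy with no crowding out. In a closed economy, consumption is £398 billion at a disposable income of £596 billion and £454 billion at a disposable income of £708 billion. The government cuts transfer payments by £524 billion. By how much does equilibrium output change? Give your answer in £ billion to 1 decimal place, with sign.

MPC = ΔC/ΔYd = (454 − 398)/(708 − 596) = 56/112 = 0.5.
The transfer change shifts disposable income by −£524 billion, so first-round consumption changes by c·ΔTR = 0.5 × (−£524 billion) = −£262 billion.
Expenditure multiplier = 1/(1 − MPC) = 1/(1 − 0.5) = 1/0.5 = 2.
The transfer multiplier is c × k = 1, so ΔY = k × (c·ΔTR) = (−£262 billion) / 0.5 = −£524 billion.

−£524.0 billion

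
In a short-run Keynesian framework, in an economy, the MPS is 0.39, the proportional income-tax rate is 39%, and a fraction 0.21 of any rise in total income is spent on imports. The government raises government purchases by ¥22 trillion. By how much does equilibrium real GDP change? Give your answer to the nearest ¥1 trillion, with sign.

+¥26 trillion

MPC = 1 − MPS = 1 − 0.39 = 0.61.
Expenditure multiplier = 1/(1 − c(1−t) + m) = 1/(1 − 0.61×0.61 + 0.21) = 1/0.8379 ≈ 1.193.
ΔY = k × ΔG = (+¥22 trillion) / 0.8379 ≈ +¥26 trillion.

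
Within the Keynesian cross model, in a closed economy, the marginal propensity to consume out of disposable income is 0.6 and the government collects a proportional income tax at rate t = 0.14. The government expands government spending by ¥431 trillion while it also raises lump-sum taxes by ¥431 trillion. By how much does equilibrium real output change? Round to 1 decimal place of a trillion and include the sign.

Expenditure multiplier = 1/(1 − c(1−t)) = 1/(1 − 0.6×0.86) = 1/0.484 ≈ 2.066.
ΔG contributes k·ΔG = (+¥431 trillion) / 0.484 ≈ +¥890.5 trillion.
ΔT of +¥431 trillion changes first-round spending by −c·ΔT = −¥258.6 trillion, contributing k·(−c·ΔT) = (−¥258.6 trillion) / 0.484 ≈ −¥534.3 trillion.
Net ΔY = k(ΔG − c·ΔT) = (+¥172.4 trillion) / 0.484 ≈ +¥356.2 trillion.

+¥356.2 trillion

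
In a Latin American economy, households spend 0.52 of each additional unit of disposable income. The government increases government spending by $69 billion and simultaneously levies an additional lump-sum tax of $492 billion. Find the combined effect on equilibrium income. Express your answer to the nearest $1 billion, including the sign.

−$389 billion

Expenditure multiplier = 1/(1 − MPC) = 1/(1 − 0.52) = 1/0.48 ≈ 2.083.
ΔG contributes k·ΔG = (+$69 billion) / 0.48 ≈ +$143.8 billion.
ΔT of +$492 billion changes first-round spending by −c·ΔT = −$255.84 billion, contributing k·(−c·ΔT) = (−$255.84 billion) / 0.48 = −$533 billion.
Net ΔY = k(ΔG − c·ΔT) = (−$186.84 billion) / 0.48 ≈ −$389 billion.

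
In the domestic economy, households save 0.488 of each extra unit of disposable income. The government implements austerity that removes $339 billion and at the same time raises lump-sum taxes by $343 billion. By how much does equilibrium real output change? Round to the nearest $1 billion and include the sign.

MPC = 1 − MPS = 1 − 0.488 = 0.512.
Expenditure multiplier = 1/(1 − MPC) = 1/(1 − 0.512) = 1/0.488 ≈ 2.049.
ΔG contributes k·ΔG = (−$339 billion) / 0.488 ≈ −$694.7 billion.
ΔT of +$343 billion changes first-round spending by −c·ΔT = −$175.616 billion, contributing k·(−c·ΔT) = (−$175.616 billion) / 0.488 ≈ −$359.9 billion.
Net ΔY = k(ΔG − c·ΔT) = (−$514.616 billion) / 0.488 ≈ −$1,055 billion.

−$1,055 billion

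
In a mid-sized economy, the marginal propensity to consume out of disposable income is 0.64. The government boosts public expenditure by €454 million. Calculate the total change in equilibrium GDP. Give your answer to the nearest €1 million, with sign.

Government-spending multiplier = 1/(1 − MPC) = 1/(1 − 0.64) = 1/0.36 ≈ 2.778.
ΔY = k × ΔG = (+€454 million) / 0.36 ≈ +€1,261 million.

+€1,261 million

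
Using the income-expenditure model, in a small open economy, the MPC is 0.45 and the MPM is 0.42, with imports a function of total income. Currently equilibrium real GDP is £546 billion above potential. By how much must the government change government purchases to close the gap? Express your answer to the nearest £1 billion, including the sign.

−£530 billion

Spending multiplier = 1/(1 − c + m) = 1/(1 − 0.45 + 0.42) = 1/0.97 ≈ 1.031.
Need ΔY = −£546 billion, so ΔG = ΔY/k = (−£546 billion) × 0.97 ≈ −£530 billion.
The government should cut government purchases by £530 billion.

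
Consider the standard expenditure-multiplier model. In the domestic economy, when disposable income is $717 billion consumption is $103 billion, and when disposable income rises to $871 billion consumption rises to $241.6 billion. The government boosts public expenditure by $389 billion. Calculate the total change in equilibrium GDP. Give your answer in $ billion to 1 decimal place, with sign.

+$3,890.0 billion

MPC = ΔC/ΔYd = (241.6 − 103)/(871 − 717) = 138.6/154 = 0.9.
Government-spending multiplier = 1/(1 − MPC) = 1/(1 − 0.9) = 1/0.1 = 10.
ΔY = k × ΔG = (+$389 billion) / 0.1 = +$3,890 billion.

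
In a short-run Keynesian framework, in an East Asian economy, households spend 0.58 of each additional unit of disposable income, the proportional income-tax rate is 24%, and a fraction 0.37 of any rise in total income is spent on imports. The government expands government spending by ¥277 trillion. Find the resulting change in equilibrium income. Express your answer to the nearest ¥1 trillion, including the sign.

+¥298 trillion

Spending multiplier = 1/(1 − c(1−t) + m) = 1/(1 − 0.58×0.76 + 0.37) = 1/0.9292 ≈ 1.076.
ΔY = k × ΔG = (+¥277 trillion) / 0.9292 ≈ +¥298 trillion.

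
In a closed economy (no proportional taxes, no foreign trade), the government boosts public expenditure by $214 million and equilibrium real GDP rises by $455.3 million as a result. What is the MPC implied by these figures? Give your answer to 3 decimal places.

Implied spending multiplier k = ΔY/ΔG = 455.3/214 ≈ 2.1276.
Since k = 1/(1 − MPC), MPC = 1 − 1/k = 1 − ΔG/ΔY = 1 − 214/455.3 ≈ 0.530.

0.530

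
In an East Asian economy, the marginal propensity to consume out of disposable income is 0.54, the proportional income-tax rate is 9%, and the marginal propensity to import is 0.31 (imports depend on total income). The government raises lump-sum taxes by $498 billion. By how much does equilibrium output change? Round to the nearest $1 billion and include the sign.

A lump-sum tax change of +$498 billion shifts disposable income by −$498 billion; first-round consumption changes by −c × ΔT = −0.54 × (+$498 billion) = −$268.92 billion.
Expenditure multiplier = 1/(1 − c(1−t) + m) = 1/(1 − 0.54×0.91 + 0.31) = 1/0.8186 ≈ 1.222.
The tax multiplier is −c × k ≈ −0.66, so ΔY = k × (−c·ΔT) = (−$268.92 billion) / 0.8186 ≈ −$329 billion.

−$329 billion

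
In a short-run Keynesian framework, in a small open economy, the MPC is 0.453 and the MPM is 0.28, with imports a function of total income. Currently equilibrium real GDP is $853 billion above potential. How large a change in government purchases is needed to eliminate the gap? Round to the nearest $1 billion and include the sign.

Spending multiplier = 1/(1 − c + m) = 1/(1 − 0.453 + 0.28) = 1/0.827 ≈ 1.209.
Need ΔY = −$853 billion, so ΔG = ΔY/k = (−$853 billion) × 0.827 ≈ −$705 billion.
The government should cut government purchases by $705 billion.

−$705 billion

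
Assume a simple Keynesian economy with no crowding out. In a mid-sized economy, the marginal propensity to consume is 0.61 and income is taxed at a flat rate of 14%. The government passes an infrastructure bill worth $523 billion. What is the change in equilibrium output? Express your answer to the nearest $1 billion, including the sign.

+$1,100 billion

Spending multiplier = 1/(1 − c(1−t)) = 1/(1 − 0.61×0.86) = 1/0.4754 ≈ 2.103.
ΔY = k × ΔG = (+$523 billion) / 0.4754 ≈ +$1,100 billion.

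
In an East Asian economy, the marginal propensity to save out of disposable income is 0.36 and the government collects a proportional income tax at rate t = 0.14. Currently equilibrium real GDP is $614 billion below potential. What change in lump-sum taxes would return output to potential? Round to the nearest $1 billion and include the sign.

−$431 billion

MPC = 1 − MPS = 1 − 0.36 = 0.64.
Spending multiplier = 1/(1 − c(1−t)) = 1/(1 − 0.64×0.86) = 1/0.4496 ≈ 2.224.
Tax multiplier = −c·k = −0.64/0.4496 ≈ −1.423. Need ΔY = +$614 billion, so ΔT = ΔY/(−c·k) = −(+$614 billion) × 0.4496 / 0.64 ≈ −$431 billion.
The government should cut lump-sum taxes by $431 billion.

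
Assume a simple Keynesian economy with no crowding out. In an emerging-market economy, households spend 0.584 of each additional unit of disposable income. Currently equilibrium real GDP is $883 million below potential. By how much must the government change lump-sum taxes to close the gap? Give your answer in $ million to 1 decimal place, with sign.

−$629.0 million

Spending multiplier = 1/(1 − MPC) = 1/(1 − 0.584) = 1/0.416 ≈ 2.404.
Tax multiplier = −c·k = −0.584/0.416 ≈ −1.404. Need ΔY = +$883 million, so ΔT = ΔY/(−c·k) = −(+$883 million) × 0.416 / 0.584 ≈ −$629 million.
The government should cut lump-sum taxes by $629 million.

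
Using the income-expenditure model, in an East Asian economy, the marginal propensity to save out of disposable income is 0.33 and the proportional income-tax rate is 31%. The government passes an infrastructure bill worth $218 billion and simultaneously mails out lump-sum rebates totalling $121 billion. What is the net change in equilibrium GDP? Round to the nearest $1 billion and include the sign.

MPC = 1 − MPS = 1 − 0.33 = 0.67.
Expenditure multiplier = 1/(1 − c(1−t)) = 1/(1 − 0.67×0.69) = 1/0.5377 ≈ 1.86.
ΔG contributes k·ΔG = (+$218 billion) / 0.5377 ≈ +$405.4 billion.
ΔT of −$121 billion changes first-round spending by −c·ΔT = +$81.07 billion, contributing k·(−c·ΔT) = (+$81.07 billion) / 0.5377 ≈ +$150.8 billion.
Net ΔY = k(ΔG − c·ΔT) = (+$299.07 billion) / 0.5377 ≈ +$556 billion.

+$556 billion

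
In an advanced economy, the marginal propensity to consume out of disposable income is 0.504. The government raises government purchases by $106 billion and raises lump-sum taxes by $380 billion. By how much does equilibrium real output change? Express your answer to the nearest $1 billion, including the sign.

−$172 billion

Expenditure multiplier = 1/(1 − MPC) = 1/(1 − 0.504) = 1/0.496 ≈ 2.016.
ΔG contributes k·ΔG = (+$106 billion) / 0.496 ≈ +$213.7 billion.
ΔT of +$380 billion changes first-round spending by −c·ΔT = −$191.52 billion, contributing k·(−c·ΔT) = (−$191.52 billion) / 0.496 ≈ −$386.1 billion.
Net ΔY = k(ΔG − c·ΔT) = (−$85.52 billion) / 0.496 ≈ −$172 billion.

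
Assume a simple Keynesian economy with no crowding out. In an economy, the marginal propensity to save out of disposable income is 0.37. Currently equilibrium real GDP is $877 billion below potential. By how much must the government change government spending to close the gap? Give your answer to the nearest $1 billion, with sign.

MPC = 1 − MPS = 1 − 0.37 = 0.63.
Spending multiplier = 1/(1 − MPC) = 1/(1 − 0.63) = 1/0.37 ≈ 2.703.
Need ΔY = +$877 billion, so ΔG = ΔY/k = (+$877 billion) × 0.37 ≈ +$324 billion.
The government should increase government spending by $324 billion.

+$324 billion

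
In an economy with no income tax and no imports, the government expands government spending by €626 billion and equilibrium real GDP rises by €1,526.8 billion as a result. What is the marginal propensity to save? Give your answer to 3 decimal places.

0.410

Implied spending multiplier k = ΔY/ΔG = 1,526.8/626 ≈ 2.439.
Since k = 1/(1 − MPC), MPC = 1 − 1/k = 1 − ΔG/ΔY = 1 − 626/1,526.8 ≈ 0.590.
MPS = 1 − MPC = 0.410.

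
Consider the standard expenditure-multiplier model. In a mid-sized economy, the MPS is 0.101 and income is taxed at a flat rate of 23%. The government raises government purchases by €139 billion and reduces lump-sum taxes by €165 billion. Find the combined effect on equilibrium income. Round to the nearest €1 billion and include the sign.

MPC = 1 − MPS = 1 − 0.101 = 0.899.
Expenditure multiplier = 1/(1 − c(1−t)) = 1/(1 − 0.899×0.77) = 1/0.30777 ≈ 3.249.
ΔG contributes k·ΔG = (+€139 billion) / 0.30777 ≈ +€451.6 billion.
ΔT of −€165 billion changes first-round spending by −c·ΔT = +€148.335 billion, contributing k·(−c·ΔT) = (+€148.335 billion) / 0.30777 ≈ +€482 billion.
Net ΔY = k(ΔG − c·ΔT) = (+€287.335 billion) / 0.30777 ≈ +€934 billion.

+€934 billion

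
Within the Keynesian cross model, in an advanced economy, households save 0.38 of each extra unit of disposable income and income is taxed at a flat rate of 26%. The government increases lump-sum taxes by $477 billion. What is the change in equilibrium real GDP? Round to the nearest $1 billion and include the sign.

MPC = 1 − MPS = 1 − 0.38 = 0.62.
A lump-sum tax change of +$477 billion shifts disposable income by −$477 billion; first-round consumption changes by −c × ΔT = −0.62 × (+$477 billion) = −$295.74 billion.
Expenditure multiplier = 1/(1 − c(1−t)) = 1/(1 − 0.62×0.74) = 1/0.5412 ≈ 1.848.
The tax multiplier is −c × k ≈ −1.146, so ΔY = k × (−c·ΔT) = (−$295.74 billion) / 0.5412 ≈ −$546 billion.

−$546 billion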